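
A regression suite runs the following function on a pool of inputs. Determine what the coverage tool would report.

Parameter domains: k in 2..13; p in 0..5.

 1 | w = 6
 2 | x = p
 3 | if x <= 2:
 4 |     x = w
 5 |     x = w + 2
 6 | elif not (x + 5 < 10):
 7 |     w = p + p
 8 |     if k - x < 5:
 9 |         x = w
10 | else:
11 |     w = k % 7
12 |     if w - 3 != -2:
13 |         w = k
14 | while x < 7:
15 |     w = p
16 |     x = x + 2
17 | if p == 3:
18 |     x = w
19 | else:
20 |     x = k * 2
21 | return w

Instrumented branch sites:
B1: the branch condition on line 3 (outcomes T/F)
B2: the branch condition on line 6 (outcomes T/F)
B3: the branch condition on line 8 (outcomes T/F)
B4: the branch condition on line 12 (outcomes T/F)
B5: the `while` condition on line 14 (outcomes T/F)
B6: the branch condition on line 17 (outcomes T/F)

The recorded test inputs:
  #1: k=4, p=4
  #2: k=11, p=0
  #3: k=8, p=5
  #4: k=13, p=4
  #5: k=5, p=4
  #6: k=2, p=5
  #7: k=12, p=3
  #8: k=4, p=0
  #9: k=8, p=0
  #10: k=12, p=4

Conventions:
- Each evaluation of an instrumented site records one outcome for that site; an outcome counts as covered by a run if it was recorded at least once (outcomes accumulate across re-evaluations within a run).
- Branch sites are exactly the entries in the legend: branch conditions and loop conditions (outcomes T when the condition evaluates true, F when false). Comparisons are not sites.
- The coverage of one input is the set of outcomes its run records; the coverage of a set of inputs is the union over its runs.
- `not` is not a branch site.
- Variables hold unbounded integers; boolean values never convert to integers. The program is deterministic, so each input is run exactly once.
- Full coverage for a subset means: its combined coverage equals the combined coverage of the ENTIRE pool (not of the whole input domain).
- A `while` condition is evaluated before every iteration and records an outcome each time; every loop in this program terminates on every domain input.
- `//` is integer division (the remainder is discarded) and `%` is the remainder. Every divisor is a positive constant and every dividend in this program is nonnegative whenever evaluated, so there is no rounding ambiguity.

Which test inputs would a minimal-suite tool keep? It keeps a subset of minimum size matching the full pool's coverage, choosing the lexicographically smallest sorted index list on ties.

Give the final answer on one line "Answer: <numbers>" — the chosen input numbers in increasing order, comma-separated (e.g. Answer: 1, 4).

test 1 (k=4, p=4) fires B1->F, B2->F, B4->T, B5->T, B5->T, B5->F, B6->F; hits B1=F, B2=F, B4=T, B5=T, B5=F, B6=F
test 2 (k=11, p=0) fires B1->T, B5->F, B6->F; hits B1=T, B5=F, B6=F
test 3 (k=8, p=5) fires B1->F, B2->T, B3->T, B5->F, B6->F; hits B1=F, B2=T, B3=T, B5=F, B6=F
test 4 (k=13, p=4) fires B1->F, B2->F, B4->T, B5->T, B5->T, B5->F, B6->F; hits B1=F, B2=F, B4=T, B5=T, B5=F, B6=F
test 5 (k=5, p=4) fires B1->F, B2->F, B4->T, B5->T, B5->T, B5->F, B6->F; hits B1=F, B2=F, B4=T, B5=T, B5=F, B6=F
test 6 (k=2, p=5) fires B1->F, B2->T, B3->T, B5->F, B6->F; hits B1=F, B2=T, B3=T, B5=F, B6=F
test 7 (k=12, p=3) fires B1->F, B2->F, B4->T, B5->T, B5->T, B5->F, B6->T; hits B1=F, B2=F, B4=T, B5=T, B5=F, B6=T
test 8 (k=4, p=0) fires B1->T, B5->F, B6->F; hits B1=T, B5=F, B6=F
test 9 (k=8, p=0) fires B1->T, B5->F, B6->F; hits B1=T, B5=F, B6=F
test 10 (k=12, p=4) fires B1->F, B2->F, B4->T, B5->T, B5->T, B5->F, B6->F; hits B1=F, B2=F, B4=T, B5=T, B5=F, B6=F
together the pool reaches 10 outcomes: B1=T, B1=F, B2=T, B2=F, B3=T, B4=T, B5=T, B5=F, B6=T, B6=F
size 1 is not enough: best union over all size-1 subsets is 6/10
size 2 is not enough: best union over all size-2 subsets is 9/10
inputs {2, 3, 7} (size 3) cover everything; no size-3 subset with a lexicographically smaller index list covers all 10

Answer: 2, 3, 7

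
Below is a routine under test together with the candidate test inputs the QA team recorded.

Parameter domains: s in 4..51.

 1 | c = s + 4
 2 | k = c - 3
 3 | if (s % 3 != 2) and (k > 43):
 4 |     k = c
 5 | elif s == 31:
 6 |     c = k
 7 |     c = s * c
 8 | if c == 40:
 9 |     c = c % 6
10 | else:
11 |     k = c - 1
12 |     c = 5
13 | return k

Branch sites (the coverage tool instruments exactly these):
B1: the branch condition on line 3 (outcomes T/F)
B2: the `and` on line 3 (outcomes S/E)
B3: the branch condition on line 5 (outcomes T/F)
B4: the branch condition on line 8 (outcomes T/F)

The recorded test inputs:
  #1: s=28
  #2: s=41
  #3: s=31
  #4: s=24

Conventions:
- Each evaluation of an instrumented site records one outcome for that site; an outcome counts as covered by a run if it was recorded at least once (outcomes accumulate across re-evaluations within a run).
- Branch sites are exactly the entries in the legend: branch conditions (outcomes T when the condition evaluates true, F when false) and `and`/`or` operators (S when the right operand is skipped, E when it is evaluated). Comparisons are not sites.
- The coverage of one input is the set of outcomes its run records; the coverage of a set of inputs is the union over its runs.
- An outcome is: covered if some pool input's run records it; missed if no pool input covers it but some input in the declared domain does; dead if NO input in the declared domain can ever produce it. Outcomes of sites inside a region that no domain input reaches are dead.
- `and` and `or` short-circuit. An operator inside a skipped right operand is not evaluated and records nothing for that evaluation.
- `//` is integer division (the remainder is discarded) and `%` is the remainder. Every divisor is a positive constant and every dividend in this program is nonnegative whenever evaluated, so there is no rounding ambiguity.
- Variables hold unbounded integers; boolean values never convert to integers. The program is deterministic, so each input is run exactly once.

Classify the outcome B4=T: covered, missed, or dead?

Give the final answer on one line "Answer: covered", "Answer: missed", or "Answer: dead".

no pool input records B4=T
but domain input (s=36) does record it -> reachable, so missed

Answer: missed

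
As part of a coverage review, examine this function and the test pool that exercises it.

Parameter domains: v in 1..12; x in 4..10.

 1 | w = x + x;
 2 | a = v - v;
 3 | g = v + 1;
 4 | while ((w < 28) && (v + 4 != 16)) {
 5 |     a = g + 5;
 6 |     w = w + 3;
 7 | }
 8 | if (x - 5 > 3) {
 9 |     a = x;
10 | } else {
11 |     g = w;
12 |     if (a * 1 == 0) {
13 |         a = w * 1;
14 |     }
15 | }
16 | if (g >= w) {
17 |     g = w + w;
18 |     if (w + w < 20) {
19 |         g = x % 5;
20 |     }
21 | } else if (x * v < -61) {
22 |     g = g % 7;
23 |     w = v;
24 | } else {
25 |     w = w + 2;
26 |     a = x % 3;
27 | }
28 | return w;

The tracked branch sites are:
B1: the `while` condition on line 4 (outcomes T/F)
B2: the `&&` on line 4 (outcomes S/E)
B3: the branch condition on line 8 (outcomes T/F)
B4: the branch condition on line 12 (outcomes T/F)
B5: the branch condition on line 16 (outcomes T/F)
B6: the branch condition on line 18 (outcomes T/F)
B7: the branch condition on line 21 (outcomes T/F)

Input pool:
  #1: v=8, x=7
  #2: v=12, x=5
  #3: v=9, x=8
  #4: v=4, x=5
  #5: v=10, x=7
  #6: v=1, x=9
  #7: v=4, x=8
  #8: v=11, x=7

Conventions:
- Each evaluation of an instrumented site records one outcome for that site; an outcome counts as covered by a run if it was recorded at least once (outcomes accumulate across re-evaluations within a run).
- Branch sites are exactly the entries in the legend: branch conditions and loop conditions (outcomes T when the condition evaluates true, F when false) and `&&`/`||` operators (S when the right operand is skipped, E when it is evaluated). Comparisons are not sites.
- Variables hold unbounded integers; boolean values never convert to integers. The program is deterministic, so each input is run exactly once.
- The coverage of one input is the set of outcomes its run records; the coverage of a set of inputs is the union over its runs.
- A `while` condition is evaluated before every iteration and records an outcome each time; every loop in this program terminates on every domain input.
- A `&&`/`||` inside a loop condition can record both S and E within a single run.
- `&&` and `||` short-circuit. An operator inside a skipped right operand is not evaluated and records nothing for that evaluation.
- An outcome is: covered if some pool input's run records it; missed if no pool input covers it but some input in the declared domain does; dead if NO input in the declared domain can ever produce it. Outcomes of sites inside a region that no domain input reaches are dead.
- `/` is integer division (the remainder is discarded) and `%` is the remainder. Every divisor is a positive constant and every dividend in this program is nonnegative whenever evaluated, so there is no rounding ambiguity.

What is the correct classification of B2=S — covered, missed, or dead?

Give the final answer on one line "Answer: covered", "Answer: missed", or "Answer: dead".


B2=S is recorded by pool input(s) 1, 3, 4, 5, 6, 7, 8 -> covered
Answer: covered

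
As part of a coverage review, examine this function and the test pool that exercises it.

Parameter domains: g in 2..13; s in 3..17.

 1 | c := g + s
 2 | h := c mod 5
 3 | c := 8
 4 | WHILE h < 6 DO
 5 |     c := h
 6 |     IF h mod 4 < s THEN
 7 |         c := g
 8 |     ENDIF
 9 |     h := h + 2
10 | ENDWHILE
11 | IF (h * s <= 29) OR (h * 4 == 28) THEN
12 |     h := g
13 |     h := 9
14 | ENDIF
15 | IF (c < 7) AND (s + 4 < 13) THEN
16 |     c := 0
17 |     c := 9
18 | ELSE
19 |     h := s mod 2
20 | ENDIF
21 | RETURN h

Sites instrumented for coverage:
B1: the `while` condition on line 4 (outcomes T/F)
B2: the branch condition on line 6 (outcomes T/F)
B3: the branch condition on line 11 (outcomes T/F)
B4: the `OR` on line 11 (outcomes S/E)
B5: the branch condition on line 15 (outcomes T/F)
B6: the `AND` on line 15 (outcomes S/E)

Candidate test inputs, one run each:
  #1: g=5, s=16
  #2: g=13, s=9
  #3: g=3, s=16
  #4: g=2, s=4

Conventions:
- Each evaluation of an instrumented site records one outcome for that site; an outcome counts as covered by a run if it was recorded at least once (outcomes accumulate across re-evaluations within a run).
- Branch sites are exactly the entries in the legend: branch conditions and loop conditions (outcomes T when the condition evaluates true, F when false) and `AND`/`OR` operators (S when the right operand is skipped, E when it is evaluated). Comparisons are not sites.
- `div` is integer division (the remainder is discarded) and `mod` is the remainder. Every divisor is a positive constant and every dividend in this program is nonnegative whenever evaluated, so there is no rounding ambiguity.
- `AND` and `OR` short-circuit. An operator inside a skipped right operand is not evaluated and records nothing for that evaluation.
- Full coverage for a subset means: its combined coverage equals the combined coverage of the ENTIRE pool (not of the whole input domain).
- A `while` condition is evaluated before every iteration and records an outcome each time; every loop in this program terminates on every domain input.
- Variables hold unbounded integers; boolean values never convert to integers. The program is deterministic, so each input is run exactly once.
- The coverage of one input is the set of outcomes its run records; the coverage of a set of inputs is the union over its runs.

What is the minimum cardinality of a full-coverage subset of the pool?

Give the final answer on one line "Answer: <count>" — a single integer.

input #1 (g=5, s=16): covers B1=T, B1=F, B2=T, B3=T, B4=E, B5=F, B6=E
input #2 (g=13, s=9): covers B1=T, B1=F, B2=T, B3=F, B4=E, B5=F, B6=S
input #3 (g=3, s=16): covers B1=T, B1=F, B2=T, B3=F, B4=E, B5=F, B6=E
input #4 (g=2, s=4): covers B1=T, B1=F, B2=T, B3=T, B4=S, B5=T, B6=E
the full pool covers 11 outcomes: B1=T, B1=F, B2=T, B3=T, B3=F, B4=S, B4=E, B5=T, B5=F, B6=S, B6=E
checked all size-1 subsets: none covers 11 outcomes (max 7/11)
size 2: inputs {2, 4} cover all 11 outcomes, and no lexicographically smaller subset of this size does

Answer: 2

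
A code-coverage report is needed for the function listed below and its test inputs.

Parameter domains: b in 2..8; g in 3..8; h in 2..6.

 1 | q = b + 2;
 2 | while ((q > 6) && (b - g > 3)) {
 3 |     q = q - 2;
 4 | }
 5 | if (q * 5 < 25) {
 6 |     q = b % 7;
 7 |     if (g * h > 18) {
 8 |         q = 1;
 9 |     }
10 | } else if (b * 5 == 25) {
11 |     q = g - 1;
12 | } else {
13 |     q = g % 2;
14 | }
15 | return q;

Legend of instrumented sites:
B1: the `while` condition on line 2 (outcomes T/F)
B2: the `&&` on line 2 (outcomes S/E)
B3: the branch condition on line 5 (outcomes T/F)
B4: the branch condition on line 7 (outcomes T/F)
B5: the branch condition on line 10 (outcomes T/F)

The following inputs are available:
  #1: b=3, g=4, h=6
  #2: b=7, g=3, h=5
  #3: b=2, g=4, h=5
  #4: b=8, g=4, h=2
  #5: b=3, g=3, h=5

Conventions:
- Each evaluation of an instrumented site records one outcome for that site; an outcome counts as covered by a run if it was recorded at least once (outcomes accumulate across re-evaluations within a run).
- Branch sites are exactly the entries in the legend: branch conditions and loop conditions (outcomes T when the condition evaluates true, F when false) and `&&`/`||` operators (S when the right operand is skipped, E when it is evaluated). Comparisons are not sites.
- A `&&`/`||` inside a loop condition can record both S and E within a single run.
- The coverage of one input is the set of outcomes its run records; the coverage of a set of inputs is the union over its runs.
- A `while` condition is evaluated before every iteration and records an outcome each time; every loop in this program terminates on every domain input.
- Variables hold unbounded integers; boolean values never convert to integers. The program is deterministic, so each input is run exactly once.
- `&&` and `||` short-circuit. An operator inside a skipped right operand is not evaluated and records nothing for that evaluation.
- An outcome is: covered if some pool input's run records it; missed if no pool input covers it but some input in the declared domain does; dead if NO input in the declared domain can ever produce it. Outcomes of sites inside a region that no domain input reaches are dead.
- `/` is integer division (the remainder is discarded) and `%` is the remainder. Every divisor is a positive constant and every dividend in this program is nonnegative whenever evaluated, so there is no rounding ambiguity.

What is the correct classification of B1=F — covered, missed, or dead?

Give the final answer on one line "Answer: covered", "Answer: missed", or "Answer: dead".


B1=F is recorded by pool input(s) 1, 2, 3, 4, 5 -> covered
Answer: covered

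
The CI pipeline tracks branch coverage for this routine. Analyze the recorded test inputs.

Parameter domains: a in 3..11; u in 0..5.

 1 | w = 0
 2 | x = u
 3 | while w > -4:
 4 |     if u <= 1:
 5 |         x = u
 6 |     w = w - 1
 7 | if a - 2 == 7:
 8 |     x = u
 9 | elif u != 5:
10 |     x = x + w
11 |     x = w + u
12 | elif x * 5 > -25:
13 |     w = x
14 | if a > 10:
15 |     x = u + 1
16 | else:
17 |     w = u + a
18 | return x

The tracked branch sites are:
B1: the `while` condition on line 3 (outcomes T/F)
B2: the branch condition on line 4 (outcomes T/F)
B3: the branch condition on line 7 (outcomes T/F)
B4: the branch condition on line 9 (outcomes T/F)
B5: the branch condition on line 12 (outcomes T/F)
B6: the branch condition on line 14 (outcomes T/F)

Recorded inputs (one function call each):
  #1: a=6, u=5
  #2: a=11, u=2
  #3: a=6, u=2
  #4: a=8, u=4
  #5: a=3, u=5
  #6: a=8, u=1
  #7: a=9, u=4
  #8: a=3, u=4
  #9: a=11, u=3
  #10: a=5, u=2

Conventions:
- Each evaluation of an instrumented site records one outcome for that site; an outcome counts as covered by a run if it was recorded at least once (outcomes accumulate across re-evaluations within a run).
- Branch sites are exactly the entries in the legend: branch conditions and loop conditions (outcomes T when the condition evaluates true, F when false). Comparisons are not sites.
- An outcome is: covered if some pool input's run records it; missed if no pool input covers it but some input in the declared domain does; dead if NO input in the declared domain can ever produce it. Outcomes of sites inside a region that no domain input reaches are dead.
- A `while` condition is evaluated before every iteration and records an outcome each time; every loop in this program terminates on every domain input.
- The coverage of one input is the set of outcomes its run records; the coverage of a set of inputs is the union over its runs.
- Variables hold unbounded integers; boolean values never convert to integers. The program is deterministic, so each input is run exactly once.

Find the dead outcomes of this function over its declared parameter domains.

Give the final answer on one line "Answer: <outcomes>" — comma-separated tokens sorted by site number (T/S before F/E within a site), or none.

sweeping the full domain (54 inputs) for each outcome:
  B5=F: zero occurrences over every domain input -> dead
  reachable outcomes have witnesses, e.g. B1=T (e.g. a=3, u=0), B1=F (e.g. a=3, u=0), B2=T (e.g. a=3, u=0), B2=F (e.g. a=3, u=2)

Answer: B5=F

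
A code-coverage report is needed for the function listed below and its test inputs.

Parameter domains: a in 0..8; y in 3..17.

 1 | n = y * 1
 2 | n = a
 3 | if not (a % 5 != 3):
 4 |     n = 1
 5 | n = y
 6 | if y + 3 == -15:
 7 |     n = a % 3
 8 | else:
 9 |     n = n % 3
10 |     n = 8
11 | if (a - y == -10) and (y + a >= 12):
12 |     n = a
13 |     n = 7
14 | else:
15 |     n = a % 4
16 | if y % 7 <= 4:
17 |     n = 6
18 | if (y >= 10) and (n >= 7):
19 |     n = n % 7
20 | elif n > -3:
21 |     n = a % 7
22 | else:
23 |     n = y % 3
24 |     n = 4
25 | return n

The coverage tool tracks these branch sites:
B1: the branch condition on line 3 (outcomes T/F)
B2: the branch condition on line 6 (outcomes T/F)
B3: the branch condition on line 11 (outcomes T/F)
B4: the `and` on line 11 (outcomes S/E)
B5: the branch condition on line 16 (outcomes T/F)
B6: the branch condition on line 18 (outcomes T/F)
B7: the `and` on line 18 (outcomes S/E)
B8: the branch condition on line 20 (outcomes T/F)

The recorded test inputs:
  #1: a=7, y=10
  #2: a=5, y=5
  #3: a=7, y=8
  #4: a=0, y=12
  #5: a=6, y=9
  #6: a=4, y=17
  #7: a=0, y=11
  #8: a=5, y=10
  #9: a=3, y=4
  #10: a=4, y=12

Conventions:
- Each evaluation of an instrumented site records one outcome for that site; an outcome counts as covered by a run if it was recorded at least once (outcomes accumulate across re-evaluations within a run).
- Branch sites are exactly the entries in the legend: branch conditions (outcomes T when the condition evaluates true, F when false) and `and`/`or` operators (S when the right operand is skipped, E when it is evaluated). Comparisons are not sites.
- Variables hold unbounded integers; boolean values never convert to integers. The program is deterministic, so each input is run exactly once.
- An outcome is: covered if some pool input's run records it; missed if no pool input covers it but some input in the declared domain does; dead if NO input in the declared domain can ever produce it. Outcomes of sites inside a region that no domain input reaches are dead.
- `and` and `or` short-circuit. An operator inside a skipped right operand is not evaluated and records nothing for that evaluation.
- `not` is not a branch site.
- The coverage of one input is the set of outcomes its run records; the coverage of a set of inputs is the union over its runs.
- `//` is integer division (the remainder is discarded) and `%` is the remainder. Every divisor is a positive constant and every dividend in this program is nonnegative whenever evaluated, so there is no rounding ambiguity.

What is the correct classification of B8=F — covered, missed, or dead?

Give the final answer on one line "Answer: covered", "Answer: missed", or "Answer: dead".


no pool input records B8=F
checking all 135 inputs in the declared domain: B8=F is never recorded -> dead
Answer: dead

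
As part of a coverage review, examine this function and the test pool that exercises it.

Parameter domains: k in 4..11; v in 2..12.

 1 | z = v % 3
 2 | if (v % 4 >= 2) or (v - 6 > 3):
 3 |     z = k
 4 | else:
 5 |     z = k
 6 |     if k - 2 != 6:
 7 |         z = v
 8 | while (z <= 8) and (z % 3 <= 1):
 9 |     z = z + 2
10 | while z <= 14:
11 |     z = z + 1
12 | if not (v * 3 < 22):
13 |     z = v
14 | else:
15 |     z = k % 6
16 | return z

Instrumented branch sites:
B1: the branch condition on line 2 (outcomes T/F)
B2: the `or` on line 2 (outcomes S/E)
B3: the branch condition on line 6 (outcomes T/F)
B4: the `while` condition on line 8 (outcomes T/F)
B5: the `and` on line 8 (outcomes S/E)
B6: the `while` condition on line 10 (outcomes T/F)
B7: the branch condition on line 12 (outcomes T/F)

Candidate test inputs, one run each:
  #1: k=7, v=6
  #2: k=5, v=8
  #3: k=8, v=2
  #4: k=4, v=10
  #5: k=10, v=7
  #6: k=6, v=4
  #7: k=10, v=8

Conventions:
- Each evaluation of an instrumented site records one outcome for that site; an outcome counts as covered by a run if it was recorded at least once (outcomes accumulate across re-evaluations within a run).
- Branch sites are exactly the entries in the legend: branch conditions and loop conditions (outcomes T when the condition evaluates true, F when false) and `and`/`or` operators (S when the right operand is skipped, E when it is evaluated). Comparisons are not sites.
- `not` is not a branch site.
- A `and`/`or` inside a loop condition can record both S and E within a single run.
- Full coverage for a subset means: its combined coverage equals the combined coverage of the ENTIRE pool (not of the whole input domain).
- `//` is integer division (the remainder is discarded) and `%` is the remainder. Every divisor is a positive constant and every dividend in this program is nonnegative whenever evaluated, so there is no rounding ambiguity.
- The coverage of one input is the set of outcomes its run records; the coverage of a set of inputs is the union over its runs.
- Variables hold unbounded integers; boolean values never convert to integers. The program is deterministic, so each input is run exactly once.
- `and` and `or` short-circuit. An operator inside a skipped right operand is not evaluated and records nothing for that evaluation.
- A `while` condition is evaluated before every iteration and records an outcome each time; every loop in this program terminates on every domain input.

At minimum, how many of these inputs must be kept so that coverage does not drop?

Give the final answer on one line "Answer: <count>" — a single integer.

test 1 (k=7, v=6) fires B2->S, B1->T, B5->E, B4->T, B5->S, B4->F, B6->T, B6->T, B6->T, B6->T, B6->T, B6->T, B6->F, B7->F; hits B1=T, B2=S, B4=T, B4=F, B5=S, B5=E, B6=T, B6=F, B7=F
test 2 (k=5, v=8) fires B2->E, B1->F, B3->T, B5->E, B4->F, B6->T, B6->T, B6->T, B6->T, B6->T, B6->T, B6->T, B6->F, B7->T; hits B1=F, B2=E, B3=T, B4=F, B5=E, B6=T, B6=F, B7=T
test 3 (k=8, v=2) fires B2->S, B1->T, B5->E, B4->F, B6->T, B6->T, B6->T, B6->T, B6->T, B6->T, B6->T, B6->F, B7->F; hits B1=T, B2=S, B4=F, B5=E, B6=T, B6=F, B7=F
test 4 (k=4, v=10) fires B2->S, B1->T, B5->E, B4->T, B5->E, B4->T, B5->E, B4->F, B6->T, B6->T, B6->T, B6->T, B6->T, B6->T, ...; hits B1=T, B2=S, B4=T, B4=F, B5=E, B6=T, B6=F, B7=T
test 5 (k=10, v=7) fires B2->S, B1->T, B5->S, B4->F, B6->T, B6->T, B6->T, B6->T, B6->T, B6->F, B7->F; hits B1=T, B2=S, B4=F, B5=S, B6=T, B6=F, B7=F
test 6 (k=6, v=4) fires B2->E, B1->F, B3->T, B5->E, B4->T, B5->E, B4->T, B5->E, B4->F, B6->T, B6->T, B6->T, B6->T, B6->T, ...; hits B1=F, B2=E, B3=T, B4=T, B4=F, B5=E, B6=T, B6=F, B7=F
test 7 (k=10, v=8) fires B2->E, B1->F, B3->T, B5->E, B4->F, B6->T, B6->T, B6->T, B6->T, B6->T, B6->T, B6->T, B6->F, B7->T; hits B1=F, B2=E, B3=T, B4=F, B5=E, B6=T, B6=F, B7=T
together the pool reaches 13 outcomes: B1=T, B1=F, B2=S, B2=E, B3=T, B4=T, B4=F, B5=S, B5=E, B6=T, B6=F, B7=T, B7=F
size 1 is not enough: best union over all size-1 subsets is 9/13
size 2: inputs {1, 2} cover all 13 outcomes, and no lexicographically smaller subset of this size does

Answer: 2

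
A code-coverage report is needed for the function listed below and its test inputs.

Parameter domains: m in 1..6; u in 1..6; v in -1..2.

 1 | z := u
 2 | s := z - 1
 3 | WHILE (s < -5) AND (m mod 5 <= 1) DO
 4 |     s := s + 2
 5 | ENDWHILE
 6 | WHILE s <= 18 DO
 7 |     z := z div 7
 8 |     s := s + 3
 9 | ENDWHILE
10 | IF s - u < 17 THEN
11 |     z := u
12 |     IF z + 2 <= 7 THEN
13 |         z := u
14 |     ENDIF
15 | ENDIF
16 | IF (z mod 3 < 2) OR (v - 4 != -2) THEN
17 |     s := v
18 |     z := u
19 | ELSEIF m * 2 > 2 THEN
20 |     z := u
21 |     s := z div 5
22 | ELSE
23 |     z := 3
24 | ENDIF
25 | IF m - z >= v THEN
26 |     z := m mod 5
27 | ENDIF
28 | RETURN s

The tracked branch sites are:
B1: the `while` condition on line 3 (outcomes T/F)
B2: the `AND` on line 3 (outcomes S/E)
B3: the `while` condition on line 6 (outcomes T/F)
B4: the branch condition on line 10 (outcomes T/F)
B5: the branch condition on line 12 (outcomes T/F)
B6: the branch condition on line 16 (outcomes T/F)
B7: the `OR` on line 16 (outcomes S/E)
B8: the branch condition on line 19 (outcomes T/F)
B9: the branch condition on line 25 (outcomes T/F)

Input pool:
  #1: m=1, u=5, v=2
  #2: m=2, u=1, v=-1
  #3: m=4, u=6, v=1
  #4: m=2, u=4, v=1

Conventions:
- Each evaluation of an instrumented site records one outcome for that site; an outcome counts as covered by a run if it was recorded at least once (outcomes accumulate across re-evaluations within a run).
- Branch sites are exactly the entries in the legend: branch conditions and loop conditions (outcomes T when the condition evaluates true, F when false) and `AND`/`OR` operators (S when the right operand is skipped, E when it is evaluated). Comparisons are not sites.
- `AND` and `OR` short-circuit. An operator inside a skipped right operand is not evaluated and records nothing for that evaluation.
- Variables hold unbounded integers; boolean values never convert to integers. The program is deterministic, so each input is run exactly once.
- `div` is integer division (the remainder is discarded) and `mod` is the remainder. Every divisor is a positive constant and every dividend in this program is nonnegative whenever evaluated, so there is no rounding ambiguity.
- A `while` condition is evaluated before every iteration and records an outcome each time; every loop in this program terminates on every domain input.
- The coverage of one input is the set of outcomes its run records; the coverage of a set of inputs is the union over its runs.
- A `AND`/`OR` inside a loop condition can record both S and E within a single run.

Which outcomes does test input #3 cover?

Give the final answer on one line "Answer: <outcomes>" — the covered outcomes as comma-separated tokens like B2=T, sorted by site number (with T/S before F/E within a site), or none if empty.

Event log for input #3 (m=4, u=6, v=1):
  B2->S, B1->F, B3->T, B3->T, B3->T, B3->T, B3->T, B3->F, B4->T, B5->F
  B7->S, B6->T, B9->F
collecting distinct outcomes: B1=F, B2=S, B3=T, B3=F, B4=T, B5=F, B6=T, B7=S, B9=F

Answer: B1=F, B2=S, B3=T, B3=F, B4=T, B5=F, B6=T, B7=S, B9=F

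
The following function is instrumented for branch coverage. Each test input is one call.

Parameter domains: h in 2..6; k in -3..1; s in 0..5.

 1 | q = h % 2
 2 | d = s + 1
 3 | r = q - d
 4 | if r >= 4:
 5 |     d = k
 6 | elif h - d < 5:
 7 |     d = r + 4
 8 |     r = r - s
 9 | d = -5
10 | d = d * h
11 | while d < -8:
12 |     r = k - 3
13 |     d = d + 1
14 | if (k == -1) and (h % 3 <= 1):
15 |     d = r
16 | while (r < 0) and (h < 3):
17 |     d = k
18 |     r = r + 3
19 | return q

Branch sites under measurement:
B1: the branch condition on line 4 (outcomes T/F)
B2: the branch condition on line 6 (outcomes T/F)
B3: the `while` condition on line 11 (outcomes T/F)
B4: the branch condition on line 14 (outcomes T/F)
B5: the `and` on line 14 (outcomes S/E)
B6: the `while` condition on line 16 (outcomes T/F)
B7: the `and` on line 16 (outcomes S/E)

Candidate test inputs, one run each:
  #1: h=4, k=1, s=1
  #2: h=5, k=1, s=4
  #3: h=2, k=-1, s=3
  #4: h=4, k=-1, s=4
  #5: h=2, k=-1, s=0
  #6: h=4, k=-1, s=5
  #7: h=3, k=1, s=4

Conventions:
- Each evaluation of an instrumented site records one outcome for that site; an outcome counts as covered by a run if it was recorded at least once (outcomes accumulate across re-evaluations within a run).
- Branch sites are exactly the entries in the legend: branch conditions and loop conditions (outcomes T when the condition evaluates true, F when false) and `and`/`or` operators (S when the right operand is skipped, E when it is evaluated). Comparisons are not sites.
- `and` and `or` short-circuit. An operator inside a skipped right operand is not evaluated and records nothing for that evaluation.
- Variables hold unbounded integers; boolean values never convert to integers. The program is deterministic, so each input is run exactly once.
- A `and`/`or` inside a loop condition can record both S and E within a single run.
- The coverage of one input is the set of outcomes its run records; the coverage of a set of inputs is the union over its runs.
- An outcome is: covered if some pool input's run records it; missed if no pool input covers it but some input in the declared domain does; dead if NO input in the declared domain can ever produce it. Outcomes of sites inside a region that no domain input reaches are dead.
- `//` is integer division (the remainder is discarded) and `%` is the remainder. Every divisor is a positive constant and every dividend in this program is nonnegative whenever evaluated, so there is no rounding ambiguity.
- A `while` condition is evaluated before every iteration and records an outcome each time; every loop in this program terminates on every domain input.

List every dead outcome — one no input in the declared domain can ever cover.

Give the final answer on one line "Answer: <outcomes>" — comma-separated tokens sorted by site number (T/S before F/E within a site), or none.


exhaustive pass over the 150-input domain:
  B1=T: never recorded by any domain input -> dead
  reachable outcomes have witnesses, e.g. B1=F (e.g. h=2, k=-3, s=0), B2=T (e.g. h=2, k=-3, s=0), B2=F (e.g. h=6, k=-3, s=0), B3=T (e.g. h=2, k=-3, s=0)
Answer: B1=T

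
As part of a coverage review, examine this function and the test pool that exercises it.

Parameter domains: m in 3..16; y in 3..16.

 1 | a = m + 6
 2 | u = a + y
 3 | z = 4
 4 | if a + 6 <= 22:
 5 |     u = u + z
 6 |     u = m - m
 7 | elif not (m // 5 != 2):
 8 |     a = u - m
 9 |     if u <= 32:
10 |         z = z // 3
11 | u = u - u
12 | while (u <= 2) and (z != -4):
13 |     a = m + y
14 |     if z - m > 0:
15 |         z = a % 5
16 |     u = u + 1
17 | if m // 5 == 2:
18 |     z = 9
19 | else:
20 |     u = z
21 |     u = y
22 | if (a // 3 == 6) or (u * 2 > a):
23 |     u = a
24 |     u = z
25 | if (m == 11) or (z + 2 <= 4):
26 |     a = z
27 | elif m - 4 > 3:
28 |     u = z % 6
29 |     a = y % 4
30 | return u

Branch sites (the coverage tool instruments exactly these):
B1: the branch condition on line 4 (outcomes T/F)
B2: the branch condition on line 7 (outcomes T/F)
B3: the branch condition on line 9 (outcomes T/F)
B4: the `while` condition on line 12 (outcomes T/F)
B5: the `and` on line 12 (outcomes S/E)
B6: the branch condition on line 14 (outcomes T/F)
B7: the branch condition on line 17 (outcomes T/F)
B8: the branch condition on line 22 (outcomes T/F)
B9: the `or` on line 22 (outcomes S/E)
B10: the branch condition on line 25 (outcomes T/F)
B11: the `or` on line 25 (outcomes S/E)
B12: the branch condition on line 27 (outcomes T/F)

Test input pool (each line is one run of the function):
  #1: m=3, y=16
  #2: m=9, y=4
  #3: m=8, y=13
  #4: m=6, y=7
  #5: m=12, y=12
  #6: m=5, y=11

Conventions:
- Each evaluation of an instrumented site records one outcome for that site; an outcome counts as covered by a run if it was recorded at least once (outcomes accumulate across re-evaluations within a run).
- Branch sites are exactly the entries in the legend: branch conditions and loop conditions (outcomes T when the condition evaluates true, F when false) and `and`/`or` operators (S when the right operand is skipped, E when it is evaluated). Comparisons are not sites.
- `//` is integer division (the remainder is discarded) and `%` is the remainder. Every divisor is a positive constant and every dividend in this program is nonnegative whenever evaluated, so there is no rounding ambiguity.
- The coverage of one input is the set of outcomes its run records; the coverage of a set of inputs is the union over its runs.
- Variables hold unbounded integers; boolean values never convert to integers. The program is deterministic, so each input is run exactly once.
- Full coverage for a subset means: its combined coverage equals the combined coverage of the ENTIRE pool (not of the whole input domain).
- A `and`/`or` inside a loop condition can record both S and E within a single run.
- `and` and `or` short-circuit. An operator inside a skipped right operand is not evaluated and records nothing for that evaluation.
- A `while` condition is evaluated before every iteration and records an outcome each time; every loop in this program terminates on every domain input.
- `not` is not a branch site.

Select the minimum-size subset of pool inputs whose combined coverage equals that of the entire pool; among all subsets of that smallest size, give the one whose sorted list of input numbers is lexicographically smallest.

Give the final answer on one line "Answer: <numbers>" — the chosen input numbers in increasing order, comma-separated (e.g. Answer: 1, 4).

input #1, m=3, y=16: events B1->T, B5->E, B4->T, B6->T, B5->E, B4->T, B6->T, B5->E, B4->T, B6->T, B5->S, B4->F, B7->F, B9->S, ...; outcomes B1=T, B4=T, B4=F, B5=S, B5=E, B6=T, B7=F, B8=T, B9=S, B10=F, B11=E, B12=F
input #2, m=9, y=4: events B1->T, B5->E, B4->T, B6->F, B5->E, B4->T, B6->F, B5->E, B4->T, B6->F, B5->S, B4->F, B7->F, B9->E, ...; outcomes B1=T, B4=T, B4=F, B5=S, B5=E, B6=F, B7=F, B8=F, B9=E, B10=F, B11=E, B12=T
input #3, m=8, y=13: events B1->T, B5->E, B4->T, B6->F, B5->E, B4->T, B6->F, B5->E, B4->T, B6->F, B5->S, B4->F, B7->F, B9->E, ...; outcomes B1=T, B4=T, B4=F, B5=S, B5=E, B6=F, B7=F, B8=T, B9=E, B10=F, B11=E, B12=T
input #4, m=6, y=7: events B1->T, B5->E, B4->T, B6->F, B5->E, B4->T, B6->F, B5->E, B4->T, B6->F, B5->S, B4->F, B7->F, B9->E, ...; outcomes B1=T, B4=T, B4=F, B5=S, B5=E, B6=F, B7=F, B8=T, B9=E, B10=F, B11=E, B12=F
input #5, m=12, y=12: events B1->F, B2->T, B3->T, B5->E, B4->T, B6->F, B5->E, B4->T, B6->F, B5->E, B4->T, B6->F, B5->S, B4->F, ...; outcomes B1=F, B2=T, B3=T, B4=T, B4=F, B5=S, B5=E, B6=F, B7=T, B8=F, B9=E, B10=F, B11=E, B12=T
input #6, m=5, y=11: events B1->T, B5->E, B4->T, B6->F, B5->E, B4->T, B6->F, B5->E, B4->T, B6->F, B5->S, B4->F, B7->F, B9->E, ...; outcomes B1=T, B4=T, B4=F, B5=S, B5=E, B6=F, B7=F, B8=T, B9=E, B10=F, B11=E, B12=F
union over all inputs: B1=T, B1=F, B2=T, B3=T, B4=T, B4=F, B5=S, B5=E, B6=T, B6=F, B7=T, B7=F, B8=T, B8=F, B9=S, B9=E, B10=F, B11=E, B12=T, B12=F (20 outcomes)
checked all size-1 subsets: none covers 20 outcomes (max 14/20)
at size 2, {1, 5} reaches all 20 outcomes; every lexicographically earlier size-2 subset fails

Answer: 1, 5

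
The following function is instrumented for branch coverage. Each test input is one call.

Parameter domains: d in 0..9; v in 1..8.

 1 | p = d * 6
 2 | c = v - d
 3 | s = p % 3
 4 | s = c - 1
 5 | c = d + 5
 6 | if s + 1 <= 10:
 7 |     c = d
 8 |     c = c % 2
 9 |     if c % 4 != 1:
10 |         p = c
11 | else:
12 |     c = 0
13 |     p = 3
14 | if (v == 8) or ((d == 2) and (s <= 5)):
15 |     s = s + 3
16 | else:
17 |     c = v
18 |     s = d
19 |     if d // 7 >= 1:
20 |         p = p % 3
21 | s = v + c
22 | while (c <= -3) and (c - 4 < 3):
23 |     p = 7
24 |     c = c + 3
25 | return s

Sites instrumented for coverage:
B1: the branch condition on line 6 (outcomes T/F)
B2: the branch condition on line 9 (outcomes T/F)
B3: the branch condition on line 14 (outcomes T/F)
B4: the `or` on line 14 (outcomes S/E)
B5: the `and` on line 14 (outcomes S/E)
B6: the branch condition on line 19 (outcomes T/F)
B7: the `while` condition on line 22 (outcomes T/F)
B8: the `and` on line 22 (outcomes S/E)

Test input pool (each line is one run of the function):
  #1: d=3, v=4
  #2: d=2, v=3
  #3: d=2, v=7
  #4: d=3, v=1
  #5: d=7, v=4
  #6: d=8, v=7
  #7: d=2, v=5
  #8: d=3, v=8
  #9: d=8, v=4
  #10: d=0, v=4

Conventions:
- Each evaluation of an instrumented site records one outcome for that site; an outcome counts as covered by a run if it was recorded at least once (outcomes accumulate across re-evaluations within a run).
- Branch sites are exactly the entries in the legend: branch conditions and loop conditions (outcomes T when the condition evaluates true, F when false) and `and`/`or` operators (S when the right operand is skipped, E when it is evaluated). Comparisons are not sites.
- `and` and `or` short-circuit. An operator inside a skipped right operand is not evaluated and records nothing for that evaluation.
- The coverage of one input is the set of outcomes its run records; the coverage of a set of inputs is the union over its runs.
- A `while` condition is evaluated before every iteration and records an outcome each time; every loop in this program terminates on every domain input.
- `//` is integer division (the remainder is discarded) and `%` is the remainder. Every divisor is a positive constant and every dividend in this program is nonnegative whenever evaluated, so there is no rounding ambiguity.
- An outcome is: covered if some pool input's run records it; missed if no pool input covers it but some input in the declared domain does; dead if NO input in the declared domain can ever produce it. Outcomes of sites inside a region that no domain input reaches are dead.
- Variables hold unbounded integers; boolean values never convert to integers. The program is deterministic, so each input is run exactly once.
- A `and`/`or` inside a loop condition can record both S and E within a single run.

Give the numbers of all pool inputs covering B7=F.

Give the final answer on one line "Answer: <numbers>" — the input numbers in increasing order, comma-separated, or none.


input #1 (d=3, v=4): produces B7=F
input #2 (d=2, v=3): produces B7=F
input #3 (d=2, v=7): produces B7=F
input #4 (d=3, v=1): produces B7=F
input #5 (d=7, v=4): produces B7=F
input #6 (d=8, v=7): produces B7=F
input #7 (d=2, v=5): produces B7=F
input #8 (d=3, v=8): produces B7=F
input #9 (d=8, v=4): produces B7=F
input #10 (d=0, v=4): produces B7=F
Answer: 1, 2, 3, 4, 5, 6, 7, 8, 9, 10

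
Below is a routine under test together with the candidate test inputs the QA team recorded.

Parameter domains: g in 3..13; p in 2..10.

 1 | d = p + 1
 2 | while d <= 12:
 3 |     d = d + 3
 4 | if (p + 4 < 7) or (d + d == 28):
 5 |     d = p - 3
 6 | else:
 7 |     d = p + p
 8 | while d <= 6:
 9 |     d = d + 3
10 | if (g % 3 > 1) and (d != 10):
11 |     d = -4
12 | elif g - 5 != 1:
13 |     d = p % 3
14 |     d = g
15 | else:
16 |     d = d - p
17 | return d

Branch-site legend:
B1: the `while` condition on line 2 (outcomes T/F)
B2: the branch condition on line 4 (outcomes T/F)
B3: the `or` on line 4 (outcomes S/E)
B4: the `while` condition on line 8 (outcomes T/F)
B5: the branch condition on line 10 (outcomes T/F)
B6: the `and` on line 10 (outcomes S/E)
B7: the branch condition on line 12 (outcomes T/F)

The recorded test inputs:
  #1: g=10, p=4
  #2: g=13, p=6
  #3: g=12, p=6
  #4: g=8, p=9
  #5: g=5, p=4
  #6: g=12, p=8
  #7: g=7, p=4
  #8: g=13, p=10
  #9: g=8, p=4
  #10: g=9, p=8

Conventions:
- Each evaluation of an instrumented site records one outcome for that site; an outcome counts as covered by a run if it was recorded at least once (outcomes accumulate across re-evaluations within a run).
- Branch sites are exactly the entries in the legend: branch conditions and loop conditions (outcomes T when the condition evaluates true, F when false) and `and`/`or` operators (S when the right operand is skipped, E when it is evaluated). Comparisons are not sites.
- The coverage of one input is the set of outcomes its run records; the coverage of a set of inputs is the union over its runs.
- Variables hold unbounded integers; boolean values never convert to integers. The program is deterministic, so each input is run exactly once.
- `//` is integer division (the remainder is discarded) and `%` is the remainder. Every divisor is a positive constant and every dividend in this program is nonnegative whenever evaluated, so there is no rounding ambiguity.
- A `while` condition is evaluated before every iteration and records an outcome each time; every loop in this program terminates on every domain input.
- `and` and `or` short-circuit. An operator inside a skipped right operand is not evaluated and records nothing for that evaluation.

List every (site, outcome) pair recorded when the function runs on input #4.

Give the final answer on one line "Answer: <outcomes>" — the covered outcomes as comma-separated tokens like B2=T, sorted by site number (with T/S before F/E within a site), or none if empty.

Running input #4 (g=8, p=9), event by event:
  B1->T, B1->F, B3->E, B2->F, B4->F, B6->E, B5->T
as a set, this run covers: B1=T, B1=F, B2=F, B3=E, B4=F, B5=T, B6=E

Answer: B1=T, B1=F, B2=F, B3=E, B4=F, B5=T, B6=E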